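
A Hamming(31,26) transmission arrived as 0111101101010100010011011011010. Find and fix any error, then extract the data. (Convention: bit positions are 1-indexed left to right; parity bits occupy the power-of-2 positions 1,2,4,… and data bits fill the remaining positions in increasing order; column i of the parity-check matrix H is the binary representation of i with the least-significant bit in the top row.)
Syndrome s = H · r^T (mod 2), r = 0111101101010100010011011011010:
  s[0] = (1010101010101010101010101010101)·(0111101101010100010011011011010) mod 2 = 0+0+1+0+1+0+1+0+0+0+0+0+0+0+0+0+0+0+0+0+1+0+0+0+1+0+1+0+0+0+0 mod 2 = 0
  s[1] = (0110011001100110011001100110011)·(0111101101010100010011011011010) mod 2 = 0+1+1+0+0+0+1+0+0+1+0+0+0+1+0+0+0+1+0+0+0+1+0+0+0+0+1+0+0+1+0 mod 2 = 1
  s[2] = (0001111000011110000111100001111)·(0111101101010100010011011011010) mod 2 = 0+0+0+1+1+0+1+0+0+0+0+1+0+1+0+0+0+0+0+0+1+1+0+0+0+0+0+1+0+1+0 mod 2 = 1
  s[3] = (0000000111111110000000011111111)·(0111101101010100010011011011010) mod 2 = 0+0+0+0+0+0+0+1+0+1+0+1+0+1+0+0+0+0+0+0+0+0+0+1+1+0+1+1+0+1+0 mod 2 = 1
  s[4] = (0000000000000001111111111111111)·(0111101101010100010011011011010) mod 2 = 0+0+0+0+0+0+0+0+0+0+0+0+0+0+0+0+0+1+0+0+1+1+0+1+1+0+1+1+0+1+0 mod 2 = 0
Syndrome = 01110
Column 14 of H equals this syndrome → error at bit 14 (1-indexed).
Flip bit 14: 0111101101010100010011011011010 → 0111101101010000010011011011010
Extract data bits at positions {3,5,6,7,9,10,11,12,13,14,15,17,18,19,20,21,22,23,24,25,26,27,28,29,30,31}: 11010101000010011011011010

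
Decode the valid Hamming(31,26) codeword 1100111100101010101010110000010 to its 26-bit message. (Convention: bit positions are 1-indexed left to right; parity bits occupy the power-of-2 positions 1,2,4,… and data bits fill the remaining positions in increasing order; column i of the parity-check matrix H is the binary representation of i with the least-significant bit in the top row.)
Parity bits occupy power-of-2 positions; data bits are at positions {3,5,6,7,9,10,11,12,13,14,15,17,18,19,20,21,22,23,24,25,26,27,28,29,30,31} (1-indexed).
Extract: c[3]=0 c[5]=1 c[6]=1 c[7]=1 c[9]=0 c[10]=0 c[11]=1 c[12]=0 c[13]=1 c[14]=0 c[15]=1 c[17]=1 c[18]=0 c[19]=1 c[20]=0 c[21]=1 c[22]=0 c[23]=1 c[24]=1 c[25]=0 c[26]=0 c[27]=0 c[28]=0 c[29]=0 c[30]=1 c[31]=0
Data = 01110010101101010110000010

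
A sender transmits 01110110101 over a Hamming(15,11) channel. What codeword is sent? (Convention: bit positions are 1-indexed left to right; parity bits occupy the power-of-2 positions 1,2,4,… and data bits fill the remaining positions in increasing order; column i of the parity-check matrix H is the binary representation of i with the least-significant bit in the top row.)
Codeword c = d · G (mod 2), d = 01110110101:
  c[0] = d·G[:,0] = (01110110101)·(11011010101) mod 2 = 0+1+0+1+0+0+1+0+1+0+1 mod 2 = 1
  c[1] = d·G[:,1] = (01110110101)·(10110110011) mod 2 = 0+0+1+1+0+1+1+0+0+0+1 mod 2 = 1
  c[2] = d·G[:,2] = (01110110101)·(10000000000) mod 2 = 0+0+0+0+0+0+0+0+0+0+0 mod 2 = 0
  c[3] = d·G[:,3] = (01110110101)·(01110001111) mod 2 = 0+1+1+1+0+0+0+0+1+0+1 mod 2 = 1
  c[4] = d·G[:,4] = (01110110101)·(01000000000) mod 2 = 0+1+0+0+0+0+0+0+0+0+0 mod 2 = 1
  c[5] = d·G[:,5] = (01110110101)·(00100000000) mod 2 = 0+0+1+0+0+0+0+0+0+0+0 mod 2 = 1
  c[6] = d·G[:,6] = (01110110101)·(00010000000) mod 2 = 0+0+0+1+0+0+0+0+0+0+0 mod 2 = 1
  c[7] = d·G[:,7] = (01110110101)·(00001111111) mod 2 = 0+0+0+0+0+1+1+0+1+0+1 mod 2 = 0
  c[8] = d·G[:,8] = (01110110101)·(00001000000) mod 2 = 0+0+0+0+0+0+0+0+0+0+0 mod 2 = 0
  c[9] = d·G[:,9] = (01110110101)·(00000100000) mod 2 = 0+0+0+0+0+1+0+0+0+0+0 mod 2 = 1
  c[10] = d·G[:,10] = (01110110101)·(00000010000) mod 2 = 0+0+0+0+0+0+1+0+0+0+0 mod 2 = 1
  c[11] = d·G[:,11] = (01110110101)·(00000001000) mod 2 = 0+0+0+0+0+0+0+0+0+0+0 mod 2 = 0
  c[12] = d·G[:,12] = (01110110101)·(00000000100) mod 2 = 0+0+0+0+0+0+0+0+1+0+0 mod 2 = 1
  c[13] = d·G[:,13] = (01110110101)·(00000000010) mod 2 = 0+0+0+0+0+0+0+0+0+0+0 mod 2 = 0
  c[14] = d·G[:,14] = (01110110101)·(00000000001) mod 2 = 0+0+0+0+0+0+0+0+0+0+1 mod 2 = 1
Codeword = 110111100110101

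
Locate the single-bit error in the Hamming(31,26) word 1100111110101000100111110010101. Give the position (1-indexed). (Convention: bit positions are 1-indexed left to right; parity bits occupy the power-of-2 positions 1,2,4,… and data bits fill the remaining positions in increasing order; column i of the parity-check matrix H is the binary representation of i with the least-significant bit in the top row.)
Syndrome s = H · r^T (mod 2), r = 1100111110101000100111110010101:
  s[0] = (1010101010101010101010101010101)·(1100111110101000100111110010101) mod 2 = 1+0+0+0+1+0+1+0+1+0+1+0+1+0+0+0+1+0+0+0+1+0+1+0+0+0+1+0+1+0+1 mod 2 = 0
  s[1] = (0110011001100110011001100110011)·(1100111110101000100111110010101) mod 2 = 0+1+0+0+0+1+1+0+0+0+1+0+0+0+0+0+0+0+0+0+0+1+1+0+0+0+1+0+0+0+1 mod 2 = 0
  s[2] = (0001111000011110000111100001111)·(1100111110101000100111110010101) mod 2 = 0+0+0+0+1+1+1+0+0+0+0+0+1+0+0+0+0+0+0+1+1+1+1+0+0+0+0+0+1+0+1 mod 2 = 0
  s[3] = (0000000111111110000000011111111)·(1100111110101000100111110010101) mod 2 = 0+0+0+0+0+0+0+1+1+0+1+0+1+0+0+0+0+0+0+0+0+0+0+1+0+0+1+0+1+0+1 mod 2 = 0
  s[4] = (0000000000000001111111111111111)·(1100111110101000100111110010101) mod 2 = 0+0+0+0+0+0+0+0+0+0+0+0+0+0+0+0+1+0+0+1+1+1+1+1+0+0+1+0+1+0+1 mod 2 = 1
Syndrome = 00001
Column i of H is the binary representation of i, so the syndrome is the binary index of the flipped bit.
Read s = 00001 with s[0] as LSB: 0·2^0 + 0·2^1 + 0·2^2 + 0·2^3 + 1·2^4 = 16.
Error is at bit position 16.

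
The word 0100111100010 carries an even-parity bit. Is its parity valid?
Sum of all bits: 0+1+0+0+1+1+1+1+0+0+0+1+0 = 6; 6 mod 2 = 0. Result is 0 → valid parity.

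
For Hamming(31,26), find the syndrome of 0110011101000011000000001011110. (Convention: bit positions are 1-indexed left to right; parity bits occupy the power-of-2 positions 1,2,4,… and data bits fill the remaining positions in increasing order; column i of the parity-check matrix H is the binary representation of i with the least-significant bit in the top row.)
Syndrome s = H · r^T (mod 2), r = 0110011101000011000000001011110:
  s[0] = (1010101010101010101010101010101)·(0110011101000011000000001011110) mod 2 = 0+0+1+0+0+0+1+0+0+0+0+0+0+0+1+0+0+0+0+0+0+0+0+0+1+0+1+0+1+0+0 mod 2 = 0
  s[1] = (0110011001100110011001100110011)·(0110011101000011000000001011110) mod 2 = 0+1+1+0+0+1+1+0+0+1+0+0+0+0+1+0+0+0+0+0+0+0+0+0+0+0+1+0+0+1+0 mod 2 = 0
  s[2] = (0001111000011110000111100001111)·(0110011101000011000000001011110) mod 2 = 0+0+0+0+0+1+1+0+0+0+0+0+0+0+1+0+0+0+0+0+0+0+0+0+0+0+0+1+1+1+0 mod 2 = 0
  s[3] = (0000000111111110000000011111111)·(0110011101000011000000001011110) mod 2 = 0+0+0+0+0+0+0+1+0+1+0+0+0+0+1+0+0+0+0+0+0+0+0+0+1+0+1+1+1+1+0 mod 2 = 0
  s[4] = (0000000000000001111111111111111)·(0110011101000011000000001011110) mod 2 = 0+0+0+0+0+0+0+0+0+0+0+0+0+0+0+1+0+0+0+0+0+0+0+0+1+0+1+1+1+1+0 mod 2 = 0
Syndrome = 00000
s = 0: no error detected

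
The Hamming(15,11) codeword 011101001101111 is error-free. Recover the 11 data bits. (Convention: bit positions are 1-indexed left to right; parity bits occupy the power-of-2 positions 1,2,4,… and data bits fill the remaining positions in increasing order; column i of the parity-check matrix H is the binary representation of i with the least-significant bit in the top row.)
Parity bits occupy power-of-2 positions; data bits are at positions {3,5,6,7,9,10,11,12,13,14,15} (1-indexed).
Extract: c[3]=1 c[5]=0 c[6]=1 c[7]=0 c[9]=1 c[10]=1 c[11]=0 c[12]=1 c[13]=1 c[14]=1 c[15]=1
Data = 10101101111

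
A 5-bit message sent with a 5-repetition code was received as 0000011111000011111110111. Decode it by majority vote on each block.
Split into 5-bit blocks and majority-vote each:
  block 1 = 00000: 0 ones, 5 zeros → 0
  block 2 = 11111: 5 ones, 0 zeros → 1
  block 3 = 00001: 1 ones, 4 zeros → 0
  block 4 = 11111: 5 ones, 0 zeros → 1
  block 5 = 10111: 4 ones, 1 zeros → 1
Decoded = 01011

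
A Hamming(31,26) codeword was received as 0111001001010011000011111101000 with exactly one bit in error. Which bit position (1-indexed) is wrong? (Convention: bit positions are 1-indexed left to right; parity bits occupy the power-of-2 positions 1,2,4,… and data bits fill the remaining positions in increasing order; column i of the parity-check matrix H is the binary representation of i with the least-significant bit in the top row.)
Syndrome s = H · r^T (mod 2), r = 0111001001010011000011111101000:
  s[0] = (1010101010101010101010101010101)·(0111001001010011000011111101000) mod 2 = 0+0+1+0+0+0+1+0+0+0+0+0+0+0+1+0+0+0+0+0+1+0+1+0+1+0+0+0+0+0+0 mod 2 = 0
  s[1] = (0110011001100110011001100110011)·(0111001001010011000011111101000) mod 2 = 0+1+1+0+0+0+1+0+0+1+0+0+0+0+1+0+0+0+0+0+0+1+1+0+0+1+0+0+0+0+0 mod 2 = 0
  s[2] = (0001111000011110000111100001111)·(0111001001010011000011111101000) mod 2 = 0+0+0+1+0+0+1+0+0+0+0+1+0+0+1+0+0+0+0+0+1+1+1+0+0+0+0+1+0+0+0 mod 2 = 0
  s[3] = (0000000111111110000000011111111)·(0111001001010011000011111101000) mod 2 = 0+0+0+0+0+0+0+0+0+1+0+1+0+0+1+0+0+0+0+0+0+0+0+1+1+1+0+1+0+0+0 mod 2 = 1
  s[4] = (0000000000000001111111111111111)·(0111001001010011000011111101000) mod 2 = 0+0+0+0+0+0+0+0+0+0+0+0+0+0+0+1+0+0+0+0+1+1+1+1+1+1+0+1+0+0+0 mod 2 = 0
Syndrome = 00010
Column i of H is the binary representation of i, so the syndrome is the binary index of the flipped bit.
Read s = 00010 with s[0] as LSB: 0·2^0 + 0·2^1 + 0·2^2 + 1·2^3 + 0·2^4 = 8.
Error is at bit position 8.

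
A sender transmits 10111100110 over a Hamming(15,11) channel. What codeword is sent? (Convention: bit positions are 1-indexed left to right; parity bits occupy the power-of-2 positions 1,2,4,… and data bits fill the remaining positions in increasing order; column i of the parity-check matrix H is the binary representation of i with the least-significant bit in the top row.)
Codeword c = d · G (mod 2), d = 10111100110:
  c[0] = d·G[:,0] = (10111100110)·(11011010101) mod 2 = 1+0+0+1+1+0+0+0+1+0+0 mod 2 = 0
  c[1] = d·G[:,1] = (10111100110)·(10110110011) mod 2 = 1+0+1+1+0+1+0+0+0+1+0 mod 2 = 1
  c[2] = d·G[:,2] = (10111100110)·(10000000000) mod 2 = 1+0+0+0+0+0+0+0+0+0+0 mod 2 = 1
  c[3] = d·G[:,3] = (10111100110)·(01110001111) mod 2 = 0+0+1+1+0+0+0+0+1+1+0 mod 2 = 0
  c[4] = d·G[:,4] = (10111100110)·(01000000000) mod 2 = 0+0+0+0+0+0+0+0+0+0+0 mod 2 = 0
  c[5] = d·G[:,5] = (10111100110)·(00100000000) mod 2 = 0+0+1+0+0+0+0+0+0+0+0 mod 2 = 1
  c[6] = d·G[:,6] = (10111100110)·(00010000000) mod 2 = 0+0+0+1+0+0+0+0+0+0+0 mod 2 = 1
  c[7] = d·G[:,7] = (10111100110)·(00001111111) mod 2 = 0+0+0+0+1+1+0+0+1+1+0 mod 2 = 0
  c[8] = d·G[:,8] = (10111100110)·(00001000000) mod 2 = 0+0+0+0+1+0+0+0+0+0+0 mod 2 = 1
  c[9] = d·G[:,9] = (10111100110)·(00000100000) mod 2 = 0+0+0+0+0+1+0+0+0+0+0 mod 2 = 1
  c[10] = d·G[:,10] = (10111100110)·(00000010000) mod 2 = 0+0+0+0+0+0+0+0+0+0+0 mod 2 = 0
  c[11] = d·G[:,11] = (10111100110)·(00000001000) mod 2 = 0+0+0+0+0+0+0+0+0+0+0 mod 2 = 0
  c[12] = d·G[:,12] = (10111100110)·(00000000100) mod 2 = 0+0+0+0+0+0+0+0+1+0+0 mod 2 = 1
  c[13] = d·G[:,13] = (10111100110)·(00000000010) mod 2 = 0+0+0+0+0+0+0+0+0+1+0 mod 2 = 1
  c[14] = d·G[:,14] = (10111100110)·(00000000001) mod 2 = 0+0+0+0+0+0+0+0+0+0+0 mod 2 = 0
Codeword = 011001101100110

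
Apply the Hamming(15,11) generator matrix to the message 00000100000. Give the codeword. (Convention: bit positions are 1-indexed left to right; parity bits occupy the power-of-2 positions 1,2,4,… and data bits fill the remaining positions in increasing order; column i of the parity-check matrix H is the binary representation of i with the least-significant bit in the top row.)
Codeword c = d · G (mod 2), d = 00000100000:
  c[0] = d·G[:,0] = (00000100000)·(11011010101) mod 2 = 0+0+0+0+0+0+0+0+0+0+0 mod 2 = 0
  c[1] = d·G[:,1] = (00000100000)·(10110110011) mod 2 = 0+0+0+0+0+1+0+0+0+0+0 mod 2 = 1
  c[2] = d·G[:,2] = (00000100000)·(10000000000) mod 2 = 0+0+0+0+0+0+0+0+0+0+0 mod 2 = 0
  c[3] = d·G[:,3] = (00000100000)·(01110001111) mod 2 = 0+0+0+0+0+0+0+0+0+0+0 mod 2 = 0
  c[4] = d·G[:,4] = (00000100000)·(01000000000) mod 2 = 0+0+0+0+0+0+0+0+0+0+0 mod 2 = 0
  c[5] = d·G[:,5] = (00000100000)·(00100000000) mod 2 = 0+0+0+0+0+0+0+0+0+0+0 mod 2 = 0
  c[6] = d·G[:,6] = (00000100000)·(00010000000) mod 2 = 0+0+0+0+0+0+0+0+0+0+0 mod 2 = 0
  c[7] = d·G[:,7] = (00000100000)·(00001111111) mod 2 = 0+0+0+0+0+1+0+0+0+0+0 mod 2 = 1
  c[8] = d·G[:,8] = (00000100000)·(00001000000) mod 2 = 0+0+0+0+0+0+0+0+0+0+0 mod 2 = 0
  c[9] = d·G[:,9] = (00000100000)·(00000100000) mod 2 = 0+0+0+0+0+1+0+0+0+0+0 mod 2 = 1
  c[10] = d·G[:,10] = (00000100000)·(00000010000) mod 2 = 0+0+0+0+0+0+0+0+0+0+0 mod 2 = 0
  c[11] = d·G[:,11] = (00000100000)·(00000001000) mod 2 = 0+0+0+0+0+0+0+0+0+0+0 mod 2 = 0
  c[12] = d·G[:,12] = (00000100000)·(00000000100) mod 2 = 0+0+0+0+0+0+0+0+0+0+0 mod 2 = 0
  c[13] = d·G[:,13] = (00000100000)·(00000000010) mod 2 = 0+0+0+0+0+0+0+0+0+0+0 mod 2 = 0
  c[14] = d·G[:,14] = (00000100000)·(00000000001) mod 2 = 0+0+0+0+0+0+0+0+0+0+0 mod 2 = 0
Codeword = 010000010100000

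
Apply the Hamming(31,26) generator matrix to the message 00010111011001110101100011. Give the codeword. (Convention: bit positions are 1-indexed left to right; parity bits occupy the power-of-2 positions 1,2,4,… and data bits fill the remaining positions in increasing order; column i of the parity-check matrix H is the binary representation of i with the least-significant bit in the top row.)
Codeword c = d · G (mod 2), d = 00010111011001110101100011:
  c[0] = d·G[:,0] = (00010111011001110101100011)·(11011010101101010101010101) mod 2 = 0+0+0+1+0+0+1+0+0+0+1+0+0+1+0+1+0+1+0+1+0+0+0+0+0+1 mod 2 = 0
  c[1] = d·G[:,1] = (00010111011001110101100011)·(10110110011011001100110011) mod 2 = 0+0+0+1+0+1+1+0+0+1+1+0+0+1+0+0+0+1+0+0+1+0+0+0+1+1 mod 2 = 0
  c[2] = d·G[:,2] = (00010111011001110101100011)·(10000000000000000000000000) mod 2 = 0+0+0+0+0+0+0+0+0+0+0+0+0+0+0+0+0+0+0+0+0+0+0+0+0+0 mod 2 = 0
  c[3] = d·G[:,3] = (00010111011001110101100011)·(01110001111000111100001111) mod 2 = 0+0+0+1+0+0+0+1+0+1+1+0+0+0+1+1+0+1+0+0+0+0+0+0+1+1 mod 2 = 1
  c[4] = d·G[:,4] = (00010111011001110101100011)·(01000000000000000000000000) mod 2 = 0+0+0+0+0+0+0+0+0+0+0+0+0+0+0+0+0+0+0+0+0+0+0+0+0+0 mod 2 = 0
  c[5] = d·G[:,5] = (00010111011001110101100011)·(00100000000000000000000000) mod 2 = 0+0+0+0+0+0+0+0+0+0+0+0+0+0+0+0+0+0+0+0+0+0+0+0+0+0 mod 2 = 0
  c[6] = d·G[:,6] = (00010111011001110101100011)·(00010000000000000000000000) mod 2 = 0+0+0+1+0+0+0+0+0+0+0+0+0+0+0+0+0+0+0+0+0+0+0+0+0+0 mod 2 = 1
  c[7] = d·G[:,7] = (00010111011001110101100011)·(00001111111000000011111111) mod 2 = 0+0+0+0+0+1+1+1+0+1+1+0+0+0+0+0+0+0+0+1+1+0+0+0+1+1 mod 2 = 1
  c[8] = d·G[:,8] = (00010111011001110101100011)·(00001000000000000000000000) mod 2 = 0+0+0+0+0+0+0+0+0+0+0+0+0+0+0+0+0+0+0+0+0+0+0+0+0+0 mod 2 = 0
  c[9] = d·G[:,9] = (00010111011001110101100011)·(00000100000000000000000000) mod 2 = 0+0+0+0+0+1+0+0+0+0+0+0+0+0+0+0+0+0+0+0+0+0+0+0+0+0 mod 2 = 1
  c[10] = d·G[:,10] = (00010111011001110101100011)·(00000010000000000000000000) mod 2 = 0+0+0+0+0+0+1+0+0+0+0+0+0+0+0+0+0+0+0+0+0+0+0+0+0+0 mod 2 = 1
  c[11] = d·G[:,11] = (00010111011001110101100011)·(00000001000000000000000000) mod 2 = 0+0+0+0+0+0+0+1+0+0+0+0+0+0+0+0+0+0+0+0+0+0+0+0+0+0 mod 2 = 1
  c[12] = d·G[:,12] = (00010111011001110101100011)·(00000000100000000000000000) mod 2 = 0+0+0+0+0+0+0+0+0+0+0+0+0+0+0+0+0+0+0+0+0+0+0+0+0+0 mod 2 = 0
  c[13] = d·G[:,13] = (00010111011001110101100011)·(00000000010000000000000000) mod 2 = 0+0+0+0+0+0+0+0+0+1+0+0+0+0+0+0+0+0+0+0+0+0+0+0+0+0 mod 2 = 1
  c[14] = d·G[:,14] = (00010111011001110101100011)·(00000000001000000000000000) mod 2 = 0+0+0+0+0+0+0+0+0+0+1+0+0+0+0+0+0+0+0+0+0+0+0+0+0+0 mod 2 = 1
  c[15] = d·G[:,15] = (00010111011001110101100011)·(00000000000111111111111111) mod 2 = 0+0+0+0+0+0+0+0+0+0+0+0+0+1+1+1+0+1+0+1+1+0+0+0+1+1 mod 2 = 0
  c[16] = d·G[:,16] = (00010111011001110101100011)·(00000000000100000000000000) mod 2 = 0+0+0+0+0+0+0+0+0+0+0+0+0+0+0+0+0+0+0+0+0+0+0+0+0+0 mod 2 = 0
  c[17] = d·G[:,17] = (00010111011001110101100011)·(00000000000010000000000000) mod 2 = 0+0+0+0+0+0+0+0+0+0+0+0+0+0+0+0+0+0+0+0+0+0+0+0+0+0 mod 2 = 0
  c[18] = d·G[:,18] = (00010111011001110101100011)·(00000000000001000000000000) mod 2 = 0+0+0+0+0+0+0+0+0+0+0+0+0+1+0+0+0+0+0+0+0+0+0+0+0+0 mod 2 = 1
  c[19] = d·G[:,19] = (00010111011001110101100011)·(00000000000000100000000000) mod 2 = 0+0+0+0+0+0+0+0+0+0+0+0+0+0+1+0+0+0+0+0+0+0+0+0+0+0 mod 2 = 1
  c[20] = d·G[:,20] = (00010111011001110101100011)·(00000000000000010000000000) mod 2 = 0+0+0+0+0+0+0+0+0+0+0+0+0+0+0+1+0+0+0+0+0+0+0+0+0+0 mod 2 = 1
  c[21] = d·G[:,21] = (00010111011001110101100011)·(00000000000000001000000000) mod 2 = 0+0+0+0+0+0+0+0+0+0+0+0+0+0+0+0+0+0+0+0+0+0+0+0+0+0 mod 2 = 0
  c[22] = d·G[:,22] = (00010111011001110101100011)·(00000000000000000100000000) mod 2 = 0+0+0+0+0+0+0+0+0+0+0+0+0+0+0+0+0+1+0+0+0+0+0+0+0+0 mod 2 = 1
  c[23] = d·G[:,23] = (00010111011001110101100011)·(00000000000000000010000000) mod 2 = 0+0+0+0+0+0+0+0+0+0+0+0+0+0+0+0+0+0+0+0+0+0+0+0+0+0 mod 2 = 0
  c[24] = d·G[:,24] = (00010111011001110101100011)·(00000000000000000001000000) mod 2 = 0+0+0+0+0+0+0+0+0+0+0+0+0+0+0+0+0+0+0+1+0+0+0+0+0+0 mod 2 = 1
  c[25] = d·G[:,25] = (00010111011001110101100011)·(00000000000000000000100000) mod 2 = 0+0+0+0+0+0+0+0+0+0+0+0+0+0+0+0+0+0+0+0+1+0+0+0+0+0 mod 2 = 1
  c[26] = d·G[:,26] = (00010111011001110101100011)·(00000000000000000000010000) mod 2 = 0+0+0+0+0+0+0+0+0+0+0+0+0+0+0+0+0+0+0+0+0+0+0+0+0+0 mod 2 = 0
  c[27] = d·G[:,27] = (00010111011001110101100011)·(00000000000000000000001000) mod 2 = 0+0+0+0+0+0+0+0+0+0+0+0+0+0+0+0+0+0+0+0+0+0+0+0+0+0 mod 2 = 0
  c[28] = d·G[:,28] = (00010111011001110101100011)·(00000000000000000000000100) mod 2 = 0+0+0+0+0+0+0+0+0+0+0+0+0+0+0+0+0+0+0+0+0+0+0+0+0+0 mod 2 = 0
  c[29] = d·G[:,29] = (00010111011001110101100011)·(00000000000000000000000010) mod 2 = 0+0+0+0+0+0+0+0+0+0+0+0+0+0+0+0+0+0+0+0+0+0+0+0+1+0 mod 2 = 1
  c[30] = d·G[:,30] = (00010111011001110101100011)·(00000000000000000000000001) mod 2 = 0+0+0+0+0+0+0+0+0+0+0+0+0+0+0+0+0+0+0+0+0+0+0+0+0+1 mod 2 = 1
Codeword = 0001001101110110001110101100011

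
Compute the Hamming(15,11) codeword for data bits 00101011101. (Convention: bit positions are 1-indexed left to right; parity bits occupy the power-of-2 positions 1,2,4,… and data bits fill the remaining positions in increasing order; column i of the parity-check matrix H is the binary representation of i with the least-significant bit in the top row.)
Codeword c = d · G (mod 2), d = 00101011101:
  c[0] = d·G[:,0] = (00101011101)·(11011010101) mod 2 = 0+0+0+0+1+0+1+0+1+0+1 mod 2 = 0
  c[1] = d·G[:,1] = (00101011101)·(10110110011) mod 2 = 0+0+1+0+0+0+1+0+0+0+1 mod 2 = 1
  c[2] = d·G[:,2] = (00101011101)·(10000000000) mod 2 = 0+0+0+0+0+0+0+0+0+0+0 mod 2 = 0
  c[3] = d·G[:,3] = (00101011101)·(01110001111) mod 2 = 0+0+1+0+0+0+0+1+1+0+1 mod 2 = 0
  c[4] = d·G[:,4] = (00101011101)·(01000000000) mod 2 = 0+0+0+0+0+0+0+0+0+0+0 mod 2 = 0
  c[5] = d·G[:,5] = (00101011101)·(00100000000) mod 2 = 0+0+1+0+0+0+0+0+0+0+0 mod 2 = 1
  c[6] = d·G[:,6] = (00101011101)·(00010000000) mod 2 = 0+0+0+0+0+0+0+0+0+0+0 mod 2 = 0
  c[7] = d·G[:,7] = (00101011101)·(00001111111) mod 2 = 0+0+0+0+1+0+1+1+1+0+1 mod 2 = 1
  c[8] = d·G[:,8] = (00101011101)·(00001000000) mod 2 = 0+0+0+0+1+0+0+0+0+0+0 mod 2 = 1
  c[9] = d·G[:,9] = (00101011101)·(00000100000) mod 2 = 0+0+0+0+0+0+0+0+0+0+0 mod 2 = 0
  c[10] = d·G[:,10] = (00101011101)·(00000010000) mod 2 = 0+0+0+0+0+0+1+0+0+0+0 mod 2 = 1
  c[11] = d·G[:,11] = (00101011101)·(00000001000) mod 2 = 0+0+0+0+0+0+0+1+0+0+0 mod 2 = 1
  c[12] = d·G[:,12] = (00101011101)·(00000000100) mod 2 = 0+0+0+0+0+0+0+0+1+0+0 mod 2 = 1
  c[13] = d·G[:,13] = (00101011101)·(00000000010) mod 2 = 0+0+0+0+0+0+0+0+0+0+0 mod 2 = 0
  c[14] = d·G[:,14] = (00101011101)·(00000000001) mod 2 = 0+0+0+0+0+0+0+0+0+0+1 mod 2 = 1
Codeword = 010001011011101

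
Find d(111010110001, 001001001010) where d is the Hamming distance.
XOR = 110011111011, count of 1s = 9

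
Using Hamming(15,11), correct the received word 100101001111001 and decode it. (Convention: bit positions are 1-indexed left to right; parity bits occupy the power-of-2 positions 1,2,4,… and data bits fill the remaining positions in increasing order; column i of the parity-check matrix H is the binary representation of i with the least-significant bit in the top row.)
Syndrome s = H · r^T (mod 2), r = 100101001111001:
  s[0] = (101010101010101)·(100101001111001) mod 2 = 1+0+0+0+0+0+0+0+1+0+1+0+0+0+1 mod 2 = 0
  s[1] = (011001100110011)·(100101001111001) mod 2 = 0+0+0+0+0+1+0+0+0+1+1+0+0+0+1 mod 2 = 0
  s[2] = (000111100001111)·(100101001111001) mod 2 = 0+0+0+1+0+1+0+0+0+0+0+1+0+0+1 mod 2 = 0
  s[3] = (000000011111111)·(100101001111001) mod 2 = 0+0+0+0+0+0+0+0+1+1+1+1+0+0+1 mod 2 = 1
Syndrome = 0001
Column 8 of H equals this syndrome → error at bit 8 (1-indexed).
Flip bit 8: 100101001111001 → 100101011111001
Extract data bits at positions {3,5,6,7,9,10,11,12,13,14,15}: 00101111001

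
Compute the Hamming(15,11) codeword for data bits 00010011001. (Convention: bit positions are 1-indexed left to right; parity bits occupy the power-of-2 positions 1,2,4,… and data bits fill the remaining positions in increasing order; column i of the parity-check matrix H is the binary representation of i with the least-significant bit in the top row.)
Codeword c = d · G (mod 2), d = 00010011001:
  c[0] = d·G[:,0] = (00010011001)·(11011010101) mod 2 = 0+0+0+1+0+0+1+0+0+0+1 mod 2 = 1
  c[1] = d·G[:,1] = (00010011001)·(10110110011) mod 2 = 0+0+0+1+0+0+1+0+0+0+1 mod 2 = 1
  c[2] = d·G[:,2] = (00010011001)·(10000000000) mod 2 = 0+0+0+0+0+0+0+0+0+0+0 mod 2 = 0
  c[3] = d·G[:,3] = (00010011001)·(01110001111) mod 2 = 0+0+0+1+0+0+0+1+0+0+1 mod 2 = 1
  c[4] = d·G[:,4] = (00010011001)·(01000000000) mod 2 = 0+0+0+0+0+0+0+0+0+0+0 mod 2 = 0
  c[5] = d·G[:,5] = (00010011001)·(00100000000) mod 2 = 0+0+0+0+0+0+0+0+0+0+0 mod 2 = 0
  c[6] = d·G[:,6] = (00010011001)·(00010000000) mod 2 = 0+0+0+1+0+0+0+0+0+0+0 mod 2 = 1
  c[7] = d·G[:,7] = (00010011001)·(00001111111) mod 2 = 0+0+0+0+0+0+1+1+0+0+1 mod 2 = 1
  c[8] = d·G[:,8] = (00010011001)·(00001000000) mod 2 = 0+0+0+0+0+0+0+0+0+0+0 mod 2 = 0
  c[9] = d·G[:,9] = (00010011001)·(00000100000) mod 2 = 0+0+0+0+0+0+0+0+0+0+0 mod 2 = 0
  c[10] = d·G[:,10] = (00010011001)·(00000010000) mod 2 = 0+0+0+0+0+0+1+0+0+0+0 mod 2 = 1
  c[11] = d·G[:,11] = (00010011001)·(00000001000) mod 2 = 0+0+0+0+0+0+0+1+0+0+0 mod 2 = 1
  c[12] = d·G[:,12] = (00010011001)·(00000000100) mod 2 = 0+0+0+0+0+0+0+0+0+0+0 mod 2 = 0
  c[13] = d·G[:,13] = (00010011001)·(00000000010) mod 2 = 0+0+0+0+0+0+0+0+0+0+0 mod 2 = 0
  c[14] = d·G[:,14] = (00010011001)·(00000000001) mod 2 = 0+0+0+0+0+0+0+0+0+0+1 mod 2 = 1
Codeword = 110100110011001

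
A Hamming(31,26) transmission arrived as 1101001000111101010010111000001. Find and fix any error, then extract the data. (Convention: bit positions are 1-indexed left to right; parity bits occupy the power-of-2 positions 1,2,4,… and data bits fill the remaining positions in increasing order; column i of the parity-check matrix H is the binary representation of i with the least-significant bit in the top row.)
Syndrome s = H · r^T (mod 2), r = 1101001000111101010010111000001:
  s[0] = (1010101010101010101010101010101)·(1101001000111101010010111000001) mod 2 = 1+0+0+0+0+0+1+0+0+0+1+0+1+0+0+0+0+0+0+0+1+0+1+0+1+0+0+0+0+0+1 mod 2 = 0
  s[1] = (0110011001100110011001100110011)·(1101001000111101010010111000001) mod 2 = 0+1+0+0+0+0+1+0+0+0+1+0+0+1+0+0+0+1+0+0+0+0+1+0+0+0+0+0+0+0+1 mod 2 = 1
  s[2] = (0001111000011110000111100001111)·(1101001000111101010010111000001) mod 2 = 0+0+0+1+0+0+1+0+0+0+0+1+1+1+0+0+0+0+0+0+1+0+1+0+0+0+0+0+0+0+1 mod 2 = 0
  s[3] = (0000000111111110000000011111111)·(1101001000111101010010111000001) mod 2 = 0+0+0+0+0+0+0+0+0+0+1+1+1+1+0+0+0+0+0+0+0+0+0+1+1+0+0+0+0+0+1 mod 2 = 1
  s[4] = (0000000000000001111111111111111)·(1101001000111101010010111000001) mod 2 = 0+0+0+0+0+0+0+0+0+0+0+0+0+0+0+1+0+1+0+0+1+0+1+1+1+0+0+0+0+0+1 mod 2 = 1
Syndrome = 01011
Column 26 of H equals this syndrome → error at bit 26 (1-indexed).
Flip bit 26: 1101001000111101010010111000001 → 1101001000111101010010111100001
Extract data bits at positions {3,5,6,7,9,10,11,12,13,14,15,17,18,19,20,21,22,23,24,25,26,27,28,29,30,31}: 00010011110010010111100001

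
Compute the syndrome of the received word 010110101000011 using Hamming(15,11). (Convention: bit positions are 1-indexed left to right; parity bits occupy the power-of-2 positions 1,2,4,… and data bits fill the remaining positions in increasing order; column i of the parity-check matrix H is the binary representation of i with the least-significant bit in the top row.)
Syndrome s = H · r^T (mod 2), r = 010110101000011:
  s[0] = (101010101010101)·(010110101000011) mod 2 = 0+0+0+0+1+0+1+0+1+0+0+0+0+0+1 mod 2 = 0
  s[1] = (011001100110011)·(010110101000011) mod 2 = 0+1+0+0+0+0+1+0+0+0+0+0+0+1+1 mod 2 = 0
  s[2] = (000111100001111)·(010110101000011) mod 2 = 0+0+0+1+1+0+1+0+0+0+0+0+0+1+1 mod 2 = 1
  s[3] = (000000011111111)·(010110101000011) mod 2 = 0+0+0+0+0+0+0+0+1+0+0+0+0+1+1 mod 2 = 1
Syndrome = 0011
Non-zero syndrome: error at position 12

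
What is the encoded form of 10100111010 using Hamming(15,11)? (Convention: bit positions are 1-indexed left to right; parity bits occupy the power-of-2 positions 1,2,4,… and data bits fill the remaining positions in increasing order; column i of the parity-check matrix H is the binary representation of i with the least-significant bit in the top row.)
Codeword c = d · G (mod 2), d = 10100111010:
  c[0] = d·G[:,0] = (10100111010)·(11011010101) mod 2 = 1+0+0+0+0+0+1+0+0+0+0 mod 2 = 0
  c[1] = d·G[:,1] = (10100111010)·(10110110011) mod 2 = 1+0+1+0+0+1+1+0+0+1+0 mod 2 = 1
  c[2] = d·G[:,2] = (10100111010)·(10000000000) mod 2 = 1+0+0+0+0+0+0+0+0+0+0 mod 2 = 1
  c[3] = d·G[:,3] = (10100111010)·(01110001111) mod 2 = 0+0+1+0+0+0+0+1+0+1+0 mod 2 = 1
  c[4] = d·G[:,4] = (10100111010)·(01000000000) mod 2 = 0+0+0+0+0+0+0+0+0+0+0 mod 2 = 0
  c[5] = d·G[:,5] = (10100111010)·(00100000000) mod 2 = 0+0+1+0+0+0+0+0+0+0+0 mod 2 = 1
  c[6] = d·G[:,6] = (10100111010)·(00010000000) mod 2 = 0+0+0+0+0+0+0+0+0+0+0 mod 2 = 0
  c[7] = d·G[:,7] = (10100111010)·(00001111111) mod 2 = 0+0+0+0+0+1+1+1+0+1+0 mod 2 = 0
  c[8] = d·G[:,8] = (10100111010)·(00001000000) mod 2 = 0+0+0+0+0+0+0+0+0+0+0 mod 2 = 0
  c[9] = d·G[:,9] = (10100111010)·(00000100000) mod 2 = 0+0+0+0+0+1+0+0+0+0+0 mod 2 = 1
  c[10] = d·G[:,10] = (10100111010)·(00000010000) mod 2 = 0+0+0+0+0+0+1+0+0+0+0 mod 2 = 1
  c[11] = d·G[:,11] = (10100111010)·(00000001000) mod 2 = 0+0+0+0+0+0+0+1+0+0+0 mod 2 = 1
  c[12] = d·G[:,12] = (10100111010)·(00000000100) mod 2 = 0+0+0+0+0+0+0+0+0+0+0 mod 2 = 0
  c[13] = d·G[:,13] = (10100111010)·(00000000010) mod 2 = 0+0+0+0+0+0+0+0+0+1+0 mod 2 = 1
  c[14] = d·G[:,14] = (10100111010)·(00000000001) mod 2 = 0+0+0+0+0+0+0+0+0+0+0 mod 2 = 0
Codeword = 011101000111010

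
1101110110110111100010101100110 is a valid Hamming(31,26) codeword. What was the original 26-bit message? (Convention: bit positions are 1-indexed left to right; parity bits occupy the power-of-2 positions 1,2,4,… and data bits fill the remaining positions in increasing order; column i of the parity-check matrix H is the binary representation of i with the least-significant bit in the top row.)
Parity bits occupy power-of-2 positions; data bits are at positions {3,5,6,7,9,10,11,12,13,14,15,17,18,19,20,21,22,23,24,25,26,27,28,29,30,31} (1-indexed).
Extract: c[3]=0 c[5]=1 c[6]=1 c[7]=0 c[9]=1 c[10]=0 c[11]=1 c[12]=1 c[13]=0 c[14]=1 c[15]=1 c[17]=1 c[18]=0 c[19]=0 c[20]=0 c[21]=1 c[22]=0 c[23]=1 c[24]=0 c[25]=1 c[26]=1 c[27]=0 c[28]=0 c[29]=1 c[30]=1 c[31]=0
Data = 01101011011100010101100110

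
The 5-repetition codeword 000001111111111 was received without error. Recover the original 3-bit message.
Split into 5-bit blocks: 00000 11111 11111
Data = 011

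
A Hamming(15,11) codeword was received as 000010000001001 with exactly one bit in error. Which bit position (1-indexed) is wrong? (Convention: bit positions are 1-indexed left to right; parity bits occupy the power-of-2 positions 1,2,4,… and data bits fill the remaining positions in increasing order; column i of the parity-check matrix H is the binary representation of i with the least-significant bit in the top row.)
Syndrome s = H · r^T (mod 2), r = 000010000001001:
  s[0] = (101010101010101)·(000010000001001) mod 2 = 0+0+0+0+1+0+0+0+0+0+0+0+0+0+1 mod 2 = 0
  s[1] = (011001100110011)·(000010000001001) mod 2 = 0+0+0+0+0+0+0+0+0+0+0+0+0+0+1 mod 2 = 1
  s[2] = (000111100001111)·(000010000001001) mod 2 = 0+0+0+0+1+0+0+0+0+0+0+1+0+0+1 mod 2 = 1
  s[3] = (000000011111111)·(000010000001001) mod 2 = 0+0+0+0+0+0+0+0+0+0+0+1+0+0+1 mod 2 = 0
Syndrome = 0110
Column i of H is the binary representation of i, so the syndrome is the binary index of the flipped bit.
Read s = 0110 with s[0] as LSB: 0·2^0 + 1·2^1 + 1·2^2 + 0·2^3 = 6.
Error is at bit position 6.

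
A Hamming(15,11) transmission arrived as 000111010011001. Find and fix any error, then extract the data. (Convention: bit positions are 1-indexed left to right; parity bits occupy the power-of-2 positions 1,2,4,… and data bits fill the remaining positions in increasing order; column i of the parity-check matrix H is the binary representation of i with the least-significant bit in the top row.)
Syndrome s = H · r^T (mod 2), r = 000111010011001:
  s[0] = (101010101010101)·(000111010011001) mod 2 = 0+0+0+0+1+0+0+0+0+0+1+0+0+0+1 mod 2 = 1
  s[1] = (011001100110011)·(000111010011001) mod 2 = 0+0+0+0+0+1+0+0+0+0+1+0+0+0+1 mod 2 = 1
  s[2] = (000111100001111)·(000111010011001) mod 2 = 0+0+0+1+1+1+0+0+0+0+0+1+0+0+1 mod 2 = 1
  s[3] = (000000011111111)·(000111010011001) mod 2 = 0+0+0+0+0+0+0+1+0+0+1+1+0+0+1 mod 2 = 0
Syndrome = 1110
Column 7 of H equals this syndrome → error at bit 7 (1-indexed).
Flip bit 7: 000111010011001 → 000111110011001
Extract data bits at positions {3,5,6,7,9,10,11,12,13,14,15}: 01110011001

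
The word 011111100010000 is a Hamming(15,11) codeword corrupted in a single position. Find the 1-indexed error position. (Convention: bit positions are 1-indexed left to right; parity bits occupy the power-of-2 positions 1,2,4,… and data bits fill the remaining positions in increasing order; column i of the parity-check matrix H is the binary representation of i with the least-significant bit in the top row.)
Syndrome s = H · r^T (mod 2), r = 011111100010000:
  s[0] = (101010101010101)·(011111100010000) mod 2 = 0+0+1+0+1+0+1+0+0+0+1+0+0+0+0 mod 2 = 0
  s[1] = (011001100110011)·(011111100010000) mod 2 = 0+1+1+0+0+1+1+0+0+0+1+0+0+0+0 mod 2 = 1
  s[2] = (000111100001111)·(011111100010000) mod 2 = 0+0+0+1+1+1+1+0+0+0+0+0+0+0+0 mod 2 = 0
  s[3] = (000000011111111)·(011111100010000) mod 2 = 0+0+0+0+0+0+0+0+0+0+1+0+0+0+0 mod 2 = 1
Syndrome = 0101
Column i of H is the binary representation of i, so the syndrome is the binary index of the flipped bit.
Read s = 0101 with s[0] as LSB: 0·2^0 + 1·2^1 + 0·2^2 + 1·2^3 = 10.
Error is at bit position 10.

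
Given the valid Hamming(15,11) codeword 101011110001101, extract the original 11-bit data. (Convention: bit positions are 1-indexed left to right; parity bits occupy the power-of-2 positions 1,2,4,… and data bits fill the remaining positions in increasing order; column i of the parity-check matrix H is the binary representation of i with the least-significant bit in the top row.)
Parity bits occupy power-of-2 positions; data bits are at positions {3,5,6,7,9,10,11,12,13,14,15} (1-indexed).
Extract: c[3]=1 c[5]=1 c[6]=1 c[7]=1 c[9]=0 c[10]=0 c[11]=0 c[12]=1 c[13]=1 c[14]=0 c[15]=1
Data = 11110001101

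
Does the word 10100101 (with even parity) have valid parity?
Sum of all bits: 1+0+1+0+0+1+0+1 = 4; 4 mod 2 = 0. Result is 0 → valid parity.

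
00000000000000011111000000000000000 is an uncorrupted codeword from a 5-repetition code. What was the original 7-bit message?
Split into 5-bit blocks: 00000 00000 00000 11111 00000 00000 00000
Data = 0001000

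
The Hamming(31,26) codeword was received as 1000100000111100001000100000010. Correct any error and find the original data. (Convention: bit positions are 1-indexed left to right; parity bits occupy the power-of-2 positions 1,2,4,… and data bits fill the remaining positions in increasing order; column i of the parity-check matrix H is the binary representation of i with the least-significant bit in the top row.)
Syndrome s = H · r^T (mod 2), r = 1000100000111100001000100000010:
  s[0] = (1010101010101010101010101010101)·(1000100000111100001000100000010) mod 2 = 1+0+0+0+1+0+0+0+0+0+1+0+1+0+0+0+0+0+1+0+0+0+1+0+0+0+0+0+0+0+0 mod 2 = 0
  s[1] = (0110011001100110011001100110011)·(1000100000111100001000100000010) mod 2 = 0+0+0+0+0+0+0+0+0+0+1+0+0+1+0+0+0+0+1+0+0+0+1+0+0+0+0+0+0+1+0 mod 2 = 1
  s[2] = (0001111000011110000111100001111)·(1000100000111100001000100000010) mod 2 = 0+0+0+0+1+0+0+0+0+0+0+1+1+1+0+0+0+0+0+0+0+0+1+0+0+0+0+0+0+1+0 mod 2 = 0
  s[3] = (0000000111111110000000011111111)·(1000100000111100001000100000010) mod 2 = 0+0+0+0+0+0+0+0+0+0+1+1+1+1+0+0+0+0+0+0+0+0+0+0+0+0+0+0+0+1+0 mod 2 = 1
  s[4] = (0000000000000001111111111111111)·(1000100000111100001000100000010) mod 2 = 0+0+0+0+0+0+0+0+0+0+0+0+0+0+0+0+0+0+1+0+0+0+1+0+0+0+0+0+0+1+0 mod 2 = 1
Syndrome = 01011
Column 26 of H equals this syndrome → error at bit 26 (1-indexed).
Flip bit 26: 1000100000111100001000100000010 → 1000100000111100001000100100010
Extract data bits at positions {3,5,6,7,9,10,11,12,13,14,15,17,18,19,20,21,22,23,24,25,26,27,28,29,30,31}: 01000011110001000100100010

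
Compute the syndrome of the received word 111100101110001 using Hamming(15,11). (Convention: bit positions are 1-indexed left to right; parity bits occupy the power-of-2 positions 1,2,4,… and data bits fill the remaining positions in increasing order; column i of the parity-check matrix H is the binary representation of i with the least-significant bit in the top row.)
Syndrome s = H · r^T (mod 2), r = 111100101110001:
  s[0] = (101010101010101)·(111100101110001) mod 2 = 1+0+1+0+0+0+1+0+1+0+1+0+0+0+1 mod 2 = 0
  s[1] = (011001100110011)·(111100101110001) mod 2 = 0+1+1+0+0+0+1+0+0+1+1+0+0+0+1 mod 2 = 0
  s[2] = (000111100001111)·(111100101110001) mod 2 = 0+0+0+1+0+0+1+0+0+0+0+0+0+0+1 mod 2 = 1
  s[3] = (000000011111111)·(111100101110001) mod 2 = 0+0+0+0+0+0+0+0+1+1+1+0+0+0+1 mod 2 = 0
Syndrome = 0010
Non-zero syndrome: error at position 4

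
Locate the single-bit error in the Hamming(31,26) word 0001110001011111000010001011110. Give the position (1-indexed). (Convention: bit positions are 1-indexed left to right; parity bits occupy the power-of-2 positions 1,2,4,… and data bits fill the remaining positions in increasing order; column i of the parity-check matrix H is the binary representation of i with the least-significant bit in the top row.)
Syndrome s = H · r^T (mod 2), r = 0001110001011111000010001011110:
  s[0] = (1010101010101010101010101010101)·(0001110001011111000010001011110) mod 2 = 0+0+0+0+1+0+0+0+0+0+0+0+1+0+1+0+0+0+0+0+1+0+0+0+1+0+1+0+1+0+0 mod 2 = 1
  s[1] = (0110011001100110011001100110011)·(0001110001011111000010001011110) mod 2 = 0+0+0+0+0+1+0+0+0+1+0+0+0+1+1+0+0+0+0+0+0+0+0+0+0+0+1+0+0+1+0 mod 2 = 0
  s[2] = (0001111000011110000111100001111)·(0001110001011111000010001011110) mod 2 = 0+0+0+1+1+1+0+0+0+0+0+1+1+1+1+0+0+0+0+0+1+0+0+0+0+0+0+1+1+1+0 mod 2 = 1
  s[3] = (0000000111111110000000011111111)·(0001110001011111000010001011110) mod 2 = 0+0+0+0+0+0+0+0+0+1+0+1+1+1+1+0+0+0+0+0+0+0+0+0+1+0+1+1+1+1+0 mod 2 = 0
  s[4] = (0000000000000001111111111111111)·(0001110001011111000010001011110) mod 2 = 0+0+0+0+0+0+0+0+0+0+0+0+0+0+0+1+0+0+0+0+1+0+0+0+1+0+1+1+1+1+0 mod 2 = 1
Syndrome = 10101
Column i of H is the binary representation of i, so the syndrome is the binary index of the flipped bit.
Read s = 10101 with s[0] as LSB: 1·2^0 + 0·2^1 + 1·2^2 + 0·2^3 + 1·2^4 = 21.
Error is at bit position 21.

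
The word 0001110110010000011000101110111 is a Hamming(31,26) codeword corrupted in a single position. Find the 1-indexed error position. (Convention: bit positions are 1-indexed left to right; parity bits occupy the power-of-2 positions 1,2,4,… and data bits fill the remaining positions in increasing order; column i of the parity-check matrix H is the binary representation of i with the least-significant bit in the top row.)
Syndrome s = H · r^T (mod 2), r = 0001110110010000011000101110111:
  s[0] = (1010101010101010101010101010101)·(0001110110010000011000101110111) mod 2 = 0+0+0+0+1+0+0+0+1+0+0+0+0+0+0+0+0+0+1+0+0+0+1+0+1+0+1+0+1+0+1 mod 2 = 0
  s[1] = (0110011001100110011001100110011)·(0001110110010000011000101110111) mod 2 = 0+0+0+0+0+1+0+0+0+0+0+0+0+0+0+0+0+1+1+0+0+0+1+0+0+1+1+0+0+1+1 mod 2 = 0
  s[2] = (0001111000011110000111100001111)·(0001110110010000011000101110111) mod 2 = 0+0+0+1+1+1+0+0+0+0+0+1+0+0+0+0+0+0+0+0+0+0+1+0+0+0+0+0+1+1+1 mod 2 = 0
  s[3] = (0000000111111110000000011111111)·(0001110110010000011000101110111) mod 2 = 0+0+0+0+0+0+0+1+1+0+0+1+0+0+0+0+0+0+0+0+0+0+0+0+1+1+1+0+1+1+1 mod 2 = 1
  s[4] = (0000000000000001111111111111111)·(0001110110010000011000101110111) mod 2 = 0+0+0+0+0+0+0+0+0+0+0+0+0+0+0+0+0+1+1+0+0+0+1+0+1+1+1+0+1+1+1 mod 2 = 1
Syndrome = 00011
Column i of H is the binary representation of i, so the syndrome is the binary index of the flipped bit.
Read s = 00011 with s[0] as LSB: 0·2^0 + 0·2^1 + 0·2^2 + 1·2^3 + 1·2^4 = 24.
Error is at bit position 24.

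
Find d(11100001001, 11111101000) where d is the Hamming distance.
XOR = 00011100001, count of 1s = 4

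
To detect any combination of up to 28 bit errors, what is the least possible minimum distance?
Detecting e errors requires d_min ≥ e + 1 = 28 + 1 = 29.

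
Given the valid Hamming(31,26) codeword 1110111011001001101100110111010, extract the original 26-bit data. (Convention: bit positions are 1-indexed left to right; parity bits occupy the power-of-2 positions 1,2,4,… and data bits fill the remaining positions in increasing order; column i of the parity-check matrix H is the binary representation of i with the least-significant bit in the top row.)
Parity bits occupy power-of-2 positions; data bits are at positions {3,5,6,7,9,10,11,12,13,14,15,17,18,19,20,21,22,23,24,25,26,27,28,29,30,31} (1-indexed).
Extract: c[3]=1 c[5]=1 c[6]=1 c[7]=1 c[9]=1 c[10]=1 c[11]=0 c[12]=0 c[13]=1 c[14]=0 c[15]=0 c[17]=1 c[18]=0 c[19]=1 c[20]=1 c[21]=0 c[22]=0 c[23]=1 c[24]=1 c[25]=0 c[26]=1 c[27]=1 c[28]=1 c[29]=0 c[30]=1 c[31]=0
Data = 11111100100101100110111010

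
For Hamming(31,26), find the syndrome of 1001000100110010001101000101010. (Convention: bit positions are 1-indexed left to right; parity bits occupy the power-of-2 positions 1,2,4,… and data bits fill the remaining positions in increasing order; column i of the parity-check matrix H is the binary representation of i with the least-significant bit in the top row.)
Syndrome s = H · r^T (mod 2), r = 1001000100110010001101000101010:
  s[0] = (1010101010101010101010101010101)·(1001000100110010001101000101010) mod 2 = 1+0+0+0+0+0+0+0+0+0+1+0+0+0+1+0+0+0+1+0+0+0+0+0+0+0+0+0+0+0+0 mod 2 = 0
  s[1] = (0110011001100110011001100110011)·(1001000100110010001101000101010) mod 2 = 0+0+0+0+0+0+0+0+0+0+1+0+0+0+1+0+0+0+1+0+0+1+0+0+0+1+0+0+0+1+0 mod 2 = 0
  s[2] = (0001111000011110000111100001111)·(1001000100110010001101000101010) mod 2 = 0+0+0+1+0+0+0+0+0+0+0+1+0+0+1+0+0+0+0+1+0+1+0+0+0+0+0+1+0+1+0 mod 2 = 1
  s[3] = (0000000111111110000000011111111)·(1001000100110010001101000101010) mod 2 = 0+0+0+0+0+0+0+1+0+0+1+1+0+0+1+0+0+0+0+0+0+0+0+0+0+1+0+1+0+1+0 mod 2 = 1
  s[4] = (0000000000000001111111111111111)·(1001000100110010001101000101010) mod 2 = 0+0+0+0+0+0+0+0+0+0+0+0+0+0+0+0+0+0+1+1+0+1+0+0+0+1+0+1+0+1+0 mod 2 = 0
Syndrome = 00110
Non-zero syndrome: error at position 12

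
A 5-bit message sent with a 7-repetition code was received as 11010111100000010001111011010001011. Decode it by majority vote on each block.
Split into 7-bit blocks and majority-vote each:
  block 1 = 1101011: 5 ones, 2 zeros → 1
  block 2 = 1100000: 2 ones, 5 zeros → 0
  block 3 = 0100011: 3 ones, 4 zeros → 0
  block 4 = 1101101: 5 ones, 2 zeros → 1
  block 5 = 0001011: 3 ones, 4 zeros → 0
Decoded = 10010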